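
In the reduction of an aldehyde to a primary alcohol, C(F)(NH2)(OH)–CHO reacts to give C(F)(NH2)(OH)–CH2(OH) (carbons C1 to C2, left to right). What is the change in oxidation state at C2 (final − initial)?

-2

Before: C2 has 1 bond to C, 1 bond to H, 2 bonds to O → oxidation state +1.
After: C2 has 1 bond to C, 2 bonds to H, 1 bond to O → oxidation state -1.
Δ = -1 − (+1) = -2, so this is a reduction at C2.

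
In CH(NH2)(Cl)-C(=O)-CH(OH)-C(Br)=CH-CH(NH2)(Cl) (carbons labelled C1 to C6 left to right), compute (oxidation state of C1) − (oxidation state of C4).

0

C1: 1C, 1H, 1N, 1Cl → 0 − 1 + 1 + 1 = +1
C4: 3C, 1Br → 0 + 1 = +1
Difference: +1 − (+1) = 0.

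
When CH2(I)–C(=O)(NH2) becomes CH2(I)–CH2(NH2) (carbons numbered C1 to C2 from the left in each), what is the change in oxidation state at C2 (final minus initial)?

-4

Before: C2 has 1 bond to C, 2 bonds to O, 1 bond to N → oxidation state +3.
After: C2 has 1 bond to C, 2 bonds to H, 1 bond to N → oxidation state -1.
Δ = -1 − (+3) = -4, so this is a reduction at C2.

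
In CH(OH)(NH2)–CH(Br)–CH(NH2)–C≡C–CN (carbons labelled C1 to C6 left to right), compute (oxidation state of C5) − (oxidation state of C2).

C5: 4C → 0 = 0
C2: 2C, 1H, 1Br → 0 − 1 + 1 = 0
Difference: 0 − (0) = 0.

0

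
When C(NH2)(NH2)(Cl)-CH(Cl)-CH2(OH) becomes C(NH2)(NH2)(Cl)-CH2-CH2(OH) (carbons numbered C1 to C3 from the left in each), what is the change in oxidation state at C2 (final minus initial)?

Before: C2 has 2 bonds to C, 1 bond to H, 1 bond to Cl → oxidation state 0.
After: C2 has 2 bonds to C, 2 bonds to H → oxidation state -2.
Δ = -2 − (0) = -2, so this is a reduction at C2.

-2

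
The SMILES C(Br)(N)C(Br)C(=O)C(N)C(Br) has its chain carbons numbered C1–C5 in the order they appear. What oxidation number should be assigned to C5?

-1

Assign +1 per bond to O/N/halogen, −1 per bond to H or an electropositive element, and 0 per bond to carbon.
C5 has one bond to C (0), one bond to H (-1), one bond to H (-1), one bond to Br (+1).
Oxidation state = 0 − 1 − 1 + 1 = -1.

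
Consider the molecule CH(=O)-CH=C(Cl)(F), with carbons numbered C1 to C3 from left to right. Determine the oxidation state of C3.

C3 has a double bond to C (2×0 = 0), one bond to Cl (+1), one bond to F (+1).
Oxidation state = 0 + 1 + 1 = +2.

+2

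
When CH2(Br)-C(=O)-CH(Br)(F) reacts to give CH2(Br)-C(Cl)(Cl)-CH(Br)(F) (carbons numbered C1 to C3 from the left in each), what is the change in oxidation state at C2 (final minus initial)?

Before: C2 has 2 bonds to C, 2 bonds to O → oxidation state +2.
After: C2 has 2 bonds to C, 2 bonds to Cl → oxidation state +2.
Δ = +2 − (+2) = 0, so no net redox change at C2.

0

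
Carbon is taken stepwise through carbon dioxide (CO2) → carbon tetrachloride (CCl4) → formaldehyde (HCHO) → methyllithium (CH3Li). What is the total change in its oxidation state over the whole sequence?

Carbon oxidation states along the series — carbon dioxide: +4, carbon tetrachloride: +4, formaldehyde: 0, methyllithium: -4.
Net change = -4 − (+4) = -8.

-8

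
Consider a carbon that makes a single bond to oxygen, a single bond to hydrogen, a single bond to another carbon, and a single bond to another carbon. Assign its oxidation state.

0

Assign +1 per bond to O/N/halogen, −1 per bond to H or an electropositive element, and 0 per bond to carbon.
The carbon has one bond to C (0), one bond to C (0), one bond to O (+1), one bond to H (-1).
Oxidation state = 0 + 0 + 1 − 1 = 0.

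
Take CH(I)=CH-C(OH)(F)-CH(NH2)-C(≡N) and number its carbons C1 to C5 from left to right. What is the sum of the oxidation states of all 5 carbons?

Each bond to a more electronegative atom (O, N, halogen) counts +1, each bond to a less electronegative atom (H, metal, B, Si) counts −1, and each C–C bond counts 0. Tallying each carbon:
C1: 2C, 1H, 1I → 0 − 1 + 1 = 0
C2: 3C, 1H → 0 − 1 = -1
C3: 2C, 1O, 1F → 0 + 1 + 1 = +2
C4: 2C, 1H, 1N → 0 − 1 + 1 = 0
C5: 1C, 3N → 0 + 3 = +3
Sum = 0 − 1 + 2 + 0 + 3 = +4.

+4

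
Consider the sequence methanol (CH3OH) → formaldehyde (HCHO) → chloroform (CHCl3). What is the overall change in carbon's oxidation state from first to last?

Carbon oxidation states along the series — methanol: -2, formaldehyde: 0, chloroform: +2.
Net change = +2 − (-2) = +4.

+4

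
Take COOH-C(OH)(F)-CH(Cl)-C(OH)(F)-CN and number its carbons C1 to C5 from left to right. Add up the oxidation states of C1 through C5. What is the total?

Each bond to a more electronegative atom (O, N, halogen) counts +1, each bond to a less electronegative atom (H, metal, B, Si) counts −1, and each C–C bond counts 0. Tallying each carbon:
C1: 1C, 3O → 0 + 3 = +3
C2: 2C, 1O, 1F → 0 + 1 + 1 = +2
C3: 2C, 1H, 1Cl → 0 − 1 + 1 = 0
C4: 2C, 1O, 1F → 0 + 1 + 1 = +2
C5: 1C, 3N → 0 + 3 = +3
Sum = +3 + 2 + 0 + 2 + 3 = +10.

+10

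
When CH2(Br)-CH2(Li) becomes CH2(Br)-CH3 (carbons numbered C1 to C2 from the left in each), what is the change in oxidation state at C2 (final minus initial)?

Before: C2 has 1 bond to C, 2 bonds to H, 1 bond to Li → oxidation state -3.
After: C2 has 1 bond to C, 3 bonds to H → oxidation state -3.
Δ = -3 − (-3) = 0, so no net redox change at C2.

0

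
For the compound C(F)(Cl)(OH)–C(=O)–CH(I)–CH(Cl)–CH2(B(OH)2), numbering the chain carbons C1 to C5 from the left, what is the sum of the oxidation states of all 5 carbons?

+2

Tallying each carbon's bonds:
C1: 1C, 1O, 1F, 1Cl → 0 + 1 + 1 + 1 = +3
C2: 2C, 2O → 0 + 2 = +2
C3: 2C, 1H, 1I → 0 − 1 + 1 = 0
C4: 2C, 1H, 1Cl → 0 − 1 + 1 = 0
C5: 1C, 2H, 1B → 0 − 2 − 1 = -3
Sum = +3 + 2 + 0 + 0 − 3 = +2.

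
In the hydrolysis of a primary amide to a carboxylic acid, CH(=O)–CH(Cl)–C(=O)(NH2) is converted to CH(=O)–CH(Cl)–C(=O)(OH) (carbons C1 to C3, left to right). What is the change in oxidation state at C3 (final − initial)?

0

Before: C3 has 1 bond to C, 2 bonds to O, 1 bond to N → oxidation state +3.
After: C3 has 1 bond to C, 3 bonds to O → oxidation state +3.
Δ = +3 − (+3) = 0, so no net redox change at C3.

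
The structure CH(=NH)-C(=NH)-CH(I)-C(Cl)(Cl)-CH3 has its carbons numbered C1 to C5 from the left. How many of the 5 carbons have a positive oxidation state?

Tallying each carbon's bonds:
C1: 1C, 1H, 2N → 0 − 1 + 2 = +1
C2: 2C, 2N → 0 + 2 = +2
C3: 2C, 1H, 1I → 0 − 1 + 1 = 0
C4: 2C, 2Cl → 0 + 2 = +2
C5: 1C, 3H → 0 − 3 = -3
3 carbons (C1, C2, C4) meet the condition.

3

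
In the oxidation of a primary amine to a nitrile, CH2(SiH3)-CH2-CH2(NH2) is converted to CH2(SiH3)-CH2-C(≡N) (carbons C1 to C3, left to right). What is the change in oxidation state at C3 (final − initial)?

Before: C3 has 1 bond to C, 2 bonds to H, 1 bond to N → oxidation state -1.
After: C3 has 1 bond to C, 3 bonds to N → oxidation state +3.
Δ = +3 − (-1) = +4, so this is an oxidation at C3.

+4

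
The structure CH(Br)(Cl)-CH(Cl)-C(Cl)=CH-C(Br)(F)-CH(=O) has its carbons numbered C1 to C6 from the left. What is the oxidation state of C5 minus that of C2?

C5: 2C, 1F, 1Br → 0 + 1 + 1 = +2
C2: 2C, 1H, 1Cl → 0 − 1 + 1 = 0
Difference: +2 − (0) = +2.

+2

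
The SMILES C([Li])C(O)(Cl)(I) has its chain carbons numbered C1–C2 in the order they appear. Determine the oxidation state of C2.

+3

Bonds to more-electronegative neighbours contribute +1 each, bonds to H or metals contribute −1 each, and C–C bonds contribute 0.
C2 has one bond to C (0), one bond to O (+1), one bond to Cl (+1), one bond to I (+1).
Oxidation state = 0 + 1 + 1 + 1 = +3.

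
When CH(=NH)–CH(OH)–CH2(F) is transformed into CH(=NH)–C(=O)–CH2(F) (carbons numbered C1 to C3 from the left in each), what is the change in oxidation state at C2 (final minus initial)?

Before: C2 has 2 bonds to C, 1 bond to H, 1 bond to O → oxidation state 0.
After: C2 has 2 bonds to C, 2 bonds to O → oxidation state +2.
Δ = +2 − (0) = +2, so this is an oxidation at C2.

+2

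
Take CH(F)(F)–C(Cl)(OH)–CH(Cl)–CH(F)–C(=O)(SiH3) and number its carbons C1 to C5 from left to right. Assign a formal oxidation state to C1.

+1

Bonds to more-electronegative neighbours contribute +1 each, bonds to H or metals contribute −1 each, and C–C bonds contribute 0.
C1 has one bond to C (0), one bond to H (-1), one bond to F (+1), one bond to F (+1).
Oxidation state = 0 − 1 + 1 + 1 = +1.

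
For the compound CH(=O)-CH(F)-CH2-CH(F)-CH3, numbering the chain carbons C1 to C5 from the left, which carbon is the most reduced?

C5

Tallying each carbon's bonds:
C1: 1C, 1H, 2O → 0 − 1 + 2 = +1
C2: 2C, 1H, 1F → 0 − 1 + 1 = 0
C3: 2C, 2H → 0 − 2 = -2
C4: 2C, 1H, 1F → 0 − 1 + 1 = 0
C5: 1C, 3H → 0 − 3 = -3
The most reduced carbon is C5 at -3.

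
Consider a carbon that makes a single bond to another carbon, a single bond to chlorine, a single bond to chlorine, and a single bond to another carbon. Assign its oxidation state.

+2

Each bond to a more electronegative atom (O, N, halogen) counts +1, each bond to a less electronegative atom (H, metal, B, Si) counts −1, and each C–C bond counts 0.
The carbon has one bond to C (0), one bond to C (0), one bond to Cl (+1), one bond to Cl (+1).
Oxidation state = 0 + 0 + 1 + 1 = +2.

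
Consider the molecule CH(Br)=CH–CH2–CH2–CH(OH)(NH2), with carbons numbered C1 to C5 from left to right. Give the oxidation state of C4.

-2

Bonds to more-electronegative neighbours contribute +1 each, bonds to H or metals contribute −1 each, and C–C bonds contribute 0.
C4 has one bond to C (0), one bond to C (0), one bond to H (-1), one bond to H (-1).
Oxidation state = 0 + 0 − 1 − 1 = -2.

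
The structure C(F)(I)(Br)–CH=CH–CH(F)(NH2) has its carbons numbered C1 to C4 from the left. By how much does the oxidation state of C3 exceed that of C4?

C3: 3C, 1H → 0 − 1 = -1
C4: 1C, 1H, 1N, 1F → 0 − 1 + 1 + 1 = +1
Difference: -1 − (+1) = -2.

-2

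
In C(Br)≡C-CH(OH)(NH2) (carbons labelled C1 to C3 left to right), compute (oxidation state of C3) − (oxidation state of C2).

C3: 1C, 1H, 1O, 1N → 0 − 1 + 1 + 1 = +1
C2: 4C → 0 = 0
Difference: +1 − (0) = +1.

+1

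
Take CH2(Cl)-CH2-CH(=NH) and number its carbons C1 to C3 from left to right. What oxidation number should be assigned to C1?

-1

C1 has one bond to C (0), one bond to H (-1), one bond to Cl (+1), one bond to H (-1).
Oxidation state = 0 − 1 + 1 − 1 = -1.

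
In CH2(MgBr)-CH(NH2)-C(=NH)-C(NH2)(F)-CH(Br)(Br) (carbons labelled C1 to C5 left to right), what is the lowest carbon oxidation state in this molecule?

-3

Count +1 for every bond to an atom more electronegative than carbon and −1 for every bond to one less electronegative; C–C bonds are 0. Tallying each carbon:
C1: 1C, 2H, 1Mg → 0 − 2 − 1 = -3
C2: 2C, 1H, 1N → 0 − 1 + 1 = 0
C3: 2C, 2N → 0 + 2 = +2
C4: 2C, 1N, 1F → 0 + 1 + 1 = +2
C5: 1C, 1H, 2Br → 0 − 1 + 2 = +1
The lowest value is -3.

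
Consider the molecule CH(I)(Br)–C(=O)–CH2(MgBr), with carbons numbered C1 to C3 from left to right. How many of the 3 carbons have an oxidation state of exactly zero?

Tallying each carbon's bonds:
C1: 1C, 1H, 1Br, 1I → 0 − 1 + 1 + 1 = +1
C2: 2C, 2O → 0 + 2 = +2
C3: 1C, 2H, 1Mg → 0 − 2 − 1 = -3
0 carbons meet the condition.

0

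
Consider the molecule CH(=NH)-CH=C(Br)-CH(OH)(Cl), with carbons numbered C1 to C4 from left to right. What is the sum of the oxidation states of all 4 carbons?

+2

Assign +1 per bond to O/N/halogen, −1 per bond to H or an electropositive element, and 0 per bond to carbon. Tallying each carbon:
C1: 1C, 1H, 2N → 0 − 1 + 2 = +1
C2: 3C, 1H → 0 − 1 = -1
C3: 3C, 1Br → 0 + 1 = +1
C4: 1C, 1H, 1O, 1Cl → 0 − 1 + 1 + 1 = +1
Sum = +1 − 1 + 1 + 1 = +2.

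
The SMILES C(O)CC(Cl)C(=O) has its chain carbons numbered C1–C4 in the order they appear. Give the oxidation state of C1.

C1 has one bond to C (0), one bond to H (-1), one bond to O (+1), one bond to H (-1).
Oxidation state = 0 − 1 + 1 − 1 = -1.

-1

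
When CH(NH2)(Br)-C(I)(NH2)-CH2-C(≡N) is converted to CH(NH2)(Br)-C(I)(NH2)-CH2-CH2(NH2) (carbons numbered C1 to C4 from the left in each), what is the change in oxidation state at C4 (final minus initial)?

-4

Before: C4 has 1 bond to C, 3 bonds to N → oxidation state +3.
After: C4 has 1 bond to C, 2 bonds to H, 1 bond to N → oxidation state -1.
Δ = -1 − (+3) = -4, so this is a reduction at C4.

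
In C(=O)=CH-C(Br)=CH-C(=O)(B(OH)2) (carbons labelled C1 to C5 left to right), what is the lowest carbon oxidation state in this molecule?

Bonds to more-electronegative neighbours contribute +1 each, bonds to H or metals contribute −1 each, and C–C bonds contribute 0. Tallying each carbon:
C1: 2C, 2O → 0 + 2 = +2
C2: 3C, 1H → 0 − 1 = -1
C3: 3C, 1Br → 0 + 1 = +1
C4: 3C, 1H → 0 − 1 = -1
C5: 1C, 2O, 1B → 0 + 2 − 1 = +1
The lowest value is -1.

-1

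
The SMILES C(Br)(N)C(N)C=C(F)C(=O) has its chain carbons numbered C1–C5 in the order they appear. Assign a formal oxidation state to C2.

0

C2 has one bond to C (0), one bond to C (0), one bond to N (+1), one bond to H (-1).
Oxidation state = 0 + 0 + 1 − 1 = 0.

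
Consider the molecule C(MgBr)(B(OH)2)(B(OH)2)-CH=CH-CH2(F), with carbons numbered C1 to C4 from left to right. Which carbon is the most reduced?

Each bond to a more electronegative atom (O, N, halogen) counts +1, each bond to a less electronegative atom (H, metal, B, Si) counts −1, and each C–C bond counts 0. Tallying each carbon:
C1: 1C, 1Mg, 2B → 0 − 1 − 2 = -3
C2: 3C, 1H → 0 − 1 = -1
C3: 3C, 1H → 0 − 1 = -1
C4: 1C, 2H, 1F → 0 − 2 + 1 = -1
The most reduced carbon is C1 at -3.

C1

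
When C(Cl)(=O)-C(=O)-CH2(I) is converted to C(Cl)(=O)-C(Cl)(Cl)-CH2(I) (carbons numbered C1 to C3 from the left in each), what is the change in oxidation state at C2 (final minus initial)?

Before: C2 has 2 bonds to C, 2 bonds to O → oxidation state +2.
After: C2 has 2 bonds to C, 2 bonds to Cl → oxidation state +2.
Δ = +2 − (+2) = 0, so no net redox change at C2.

0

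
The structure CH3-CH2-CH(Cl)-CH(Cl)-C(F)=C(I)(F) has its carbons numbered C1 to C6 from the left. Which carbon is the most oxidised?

Tallying each carbon's bonds:
C1: 1C, 3H → 0 − 3 = -3
C2: 2C, 2H → 0 − 2 = -2
C3: 2C, 1H, 1Cl → 0 − 1 + 1 = 0
C4: 2C, 1H, 1Cl → 0 − 1 + 1 = 0
C5: 3C, 1F → 0 + 1 = +1
C6: 2C, 1F, 1I → 0 + 1 + 1 = +2
The most oxidised carbon is C6 at +2.

C6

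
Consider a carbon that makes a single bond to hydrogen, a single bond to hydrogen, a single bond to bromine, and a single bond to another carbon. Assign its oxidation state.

-1

Assign +1 per bond to O/N/halogen, −1 per bond to H or an electropositive element, and 0 per bond to carbon.
The carbon has one bond to C (0), one bond to H (-1), one bond to H (-1), one bond to Br (+1).
Oxidation state = 0 − 1 − 1 + 1 = -1.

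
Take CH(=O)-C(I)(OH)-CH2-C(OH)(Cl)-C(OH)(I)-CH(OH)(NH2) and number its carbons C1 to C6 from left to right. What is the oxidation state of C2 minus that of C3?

C2: 2C, 1O, 1I → 0 + 1 + 1 = +2
C3: 2C, 2H → 0 − 2 = -2
Difference: +2 − (-2) = +4.

+4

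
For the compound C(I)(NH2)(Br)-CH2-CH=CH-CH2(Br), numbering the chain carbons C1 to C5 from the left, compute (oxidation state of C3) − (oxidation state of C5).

C3: 3C, 1H → 0 − 1 = -1
C5: 1C, 2H, 1Br → 0 − 2 + 1 = -1
Difference: -1 − (-1) = 0.

0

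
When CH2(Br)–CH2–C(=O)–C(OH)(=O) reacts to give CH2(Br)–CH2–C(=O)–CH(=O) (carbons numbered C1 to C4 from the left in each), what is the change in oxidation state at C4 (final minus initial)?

Before: C4 has 1 bond to C, 3 bonds to O → oxidation state +3.
After: C4 has 1 bond to C, 1 bond to H, 2 bonds to O → oxidation state +1.
Δ = +1 − (+3) = -2, so this is a reduction at C4.

-2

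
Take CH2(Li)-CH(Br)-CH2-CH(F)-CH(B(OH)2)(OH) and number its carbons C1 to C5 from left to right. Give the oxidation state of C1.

-3

C1 has one bond to C (0), one bond to H (-1), one bond to H (-1), one bond to Li (-1).
Oxidation state = 0 − 1 − 1 − 1 = -3.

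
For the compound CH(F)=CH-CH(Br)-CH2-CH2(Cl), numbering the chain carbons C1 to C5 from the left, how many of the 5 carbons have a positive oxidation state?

Count +1 for every bond to an atom more electronegative than carbon and −1 for every bond to one less electronegative; C–C bonds are 0. Tallying each carbon:
C1: 2C, 1H, 1F → 0 − 1 + 1 = 0
C2: 3C, 1H → 0 − 1 = -1
C3: 2C, 1H, 1Br → 0 − 1 + 1 = 0
C4: 2C, 2H → 0 − 2 = -2
C5: 1C, 2H, 1Cl → 0 − 2 + 1 = -1
0 carbons meet the condition.

0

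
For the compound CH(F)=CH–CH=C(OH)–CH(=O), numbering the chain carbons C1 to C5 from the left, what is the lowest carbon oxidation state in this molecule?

-1

Bonds to more-electronegative neighbours contribute +1 each, bonds to H or metals contribute −1 each, and C–C bonds contribute 0. Tallying each carbon:
C1: 2C, 1H, 1F → 0 − 1 + 1 = 0
C2: 3C, 1H → 0 − 1 = -1
C3: 3C, 1H → 0 − 1 = -1
C4: 3C, 1O → 0 + 1 = +1
C5: 1C, 1H, 2O → 0 − 1 + 2 = +1
The lowest value is -1.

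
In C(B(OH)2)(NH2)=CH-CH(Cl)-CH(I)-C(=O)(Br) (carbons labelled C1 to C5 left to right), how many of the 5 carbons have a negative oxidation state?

Assign +1 per bond to O/N/halogen, −1 per bond to H or an electropositive element, and 0 per bond to carbon. Tallying each carbon:
C1: 2C, 1N, 1B → 0 + 1 − 1 = 0
C2: 3C, 1H → 0 − 1 = -1
C3: 2C, 1H, 1Cl → 0 − 1 + 1 = 0
C4: 2C, 1H, 1I → 0 − 1 + 1 = 0
C5: 1C, 2O, 1Br → 0 + 2 + 1 = +3
1 carbon (C2) meets the condition.

1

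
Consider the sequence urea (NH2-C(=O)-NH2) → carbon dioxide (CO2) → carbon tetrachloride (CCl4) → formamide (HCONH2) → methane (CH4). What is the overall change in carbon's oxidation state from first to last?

-8

Carbon oxidation states along the series — urea: +4, carbon dioxide: +4, carbon tetrachloride: +4, formamide: +2, methane: -4.
Net change = -4 − (+4) = -8.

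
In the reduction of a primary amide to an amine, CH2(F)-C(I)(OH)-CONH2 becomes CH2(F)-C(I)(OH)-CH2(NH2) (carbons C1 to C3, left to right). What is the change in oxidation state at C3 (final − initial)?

-4

Before: C3 has 1 bond to C, 2 bonds to O, 1 bond to N → oxidation state +3.
After: C3 has 1 bond to C, 2 bonds to H, 1 bond to N → oxidation state -1.
Δ = -1 − (+3) = -4, so this is a reduction at C3.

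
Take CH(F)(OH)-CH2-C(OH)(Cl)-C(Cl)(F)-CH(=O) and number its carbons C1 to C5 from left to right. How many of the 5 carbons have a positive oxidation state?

4

Tallying each carbon's bonds:
C1: 1C, 1H, 1O, 1F → 0 − 1 + 1 + 1 = +1
C2: 2C, 2H → 0 − 2 = -2
C3: 2C, 1O, 1Cl → 0 + 1 + 1 = +2
C4: 2C, 1F, 1Cl → 0 + 1 + 1 = +2
C5: 1C, 1H, 2O → 0 − 1 + 2 = +1
4 carbons (C1, C3, C4, C5) meet the condition.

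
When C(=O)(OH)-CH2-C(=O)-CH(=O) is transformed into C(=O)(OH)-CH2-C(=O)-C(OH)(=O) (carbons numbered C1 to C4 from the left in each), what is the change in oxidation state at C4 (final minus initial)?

+2

Before: C4 has 1 bond to C, 1 bond to H, 2 bonds to O → oxidation state +1.
After: C4 has 1 bond to C, 3 bonds to O → oxidation state +3.
Δ = +3 − (+1) = +2, so this is an oxidation at C4.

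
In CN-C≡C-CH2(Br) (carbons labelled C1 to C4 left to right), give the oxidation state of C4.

-1

C4 has one bond to C (0), one bond to H (-1), one bond to H (-1), one bond to Br (+1).
Oxidation state = 0 − 1 − 1 + 1 = -1.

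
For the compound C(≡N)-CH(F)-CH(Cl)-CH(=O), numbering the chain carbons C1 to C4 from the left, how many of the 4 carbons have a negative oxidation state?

0

Tallying each carbon's bonds:
C1: 1C, 3N → 0 + 3 = +3
C2: 2C, 1H, 1F → 0 − 1 + 1 = 0
C3: 2C, 1H, 1Cl → 0 − 1 + 1 = 0
C4: 1C, 1H, 2O → 0 − 1 + 2 = +1
0 carbons meet the condition.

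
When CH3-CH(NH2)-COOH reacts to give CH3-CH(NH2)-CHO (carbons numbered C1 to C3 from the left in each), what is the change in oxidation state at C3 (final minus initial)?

Before: C3 has 1 bond to C, 3 bonds to O → oxidation state +3.
After: C3 has 1 bond to C, 1 bond to H, 2 bonds to O → oxidation state +1.
Δ = +1 − (+3) = -2, so this is a reduction at C3.

-2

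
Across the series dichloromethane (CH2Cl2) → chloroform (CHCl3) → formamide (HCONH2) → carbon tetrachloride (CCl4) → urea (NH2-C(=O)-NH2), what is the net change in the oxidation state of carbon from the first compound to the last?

+4

Carbon oxidation states along the series — dichloromethane: 0, chloroform: +2, formamide: +2, carbon tetrachloride: +4, urea: +4.
Net change = +4 − (0) = +4.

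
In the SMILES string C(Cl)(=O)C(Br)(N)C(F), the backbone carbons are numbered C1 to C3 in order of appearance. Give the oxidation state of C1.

Each bond to a more electronegative atom (O, N, halogen) counts +1, each bond to a less electronegative atom (H, metal, B, Si) counts −1, and each C–C bond counts 0.
C1 has one bond to C (0), one bond to Cl (+1), a double bond to O (2×+1 = +2).
Oxidation state = 0 + 1 + 2 = +3.

+3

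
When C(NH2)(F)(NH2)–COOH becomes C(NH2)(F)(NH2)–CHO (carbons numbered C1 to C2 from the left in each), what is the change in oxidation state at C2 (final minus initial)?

-2

Before: C2 has 1 bond to C, 3 bonds to O → oxidation state +3.
After: C2 has 1 bond to C, 1 bond to H, 2 bonds to O → oxidation state +1.
Δ = +1 − (+3) = -2, so this is a reduction at C2.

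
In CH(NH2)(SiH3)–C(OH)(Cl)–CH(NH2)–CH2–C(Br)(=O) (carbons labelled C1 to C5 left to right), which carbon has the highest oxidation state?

Bonds to more-electronegative neighbours contribute +1 each, bonds to H or metals contribute −1 each, and C–C bonds contribute 0. Tallying each carbon:
C1: 1C, 1H, 1N, 1Si → 0 − 1 + 1 − 1 = -1
C2: 2C, 1O, 1Cl → 0 + 1 + 1 = +2
C3: 2C, 1H, 1N → 0 − 1 + 1 = 0
C4: 2C, 2H → 0 − 2 = -2
C5: 1C, 2O, 1Br → 0 + 2 + 1 = +3
The most oxidised carbon is C5 at +3.

C5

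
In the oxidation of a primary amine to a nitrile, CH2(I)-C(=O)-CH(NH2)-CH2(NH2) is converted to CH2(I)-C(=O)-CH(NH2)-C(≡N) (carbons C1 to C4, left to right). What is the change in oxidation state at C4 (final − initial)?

+4

Before: C4 has 1 bond to C, 2 bonds to H, 1 bond to N → oxidation state -1.
After: C4 has 1 bond to C, 3 bonds to N → oxidation state +3.
Δ = +3 − (-1) = +4, so this is an oxidation at C4.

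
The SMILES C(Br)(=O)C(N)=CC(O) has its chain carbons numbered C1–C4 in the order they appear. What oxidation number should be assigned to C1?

+3

C1 has one bond to C (0), one bond to Br (+1), a double bond to O (2×+1 = +2).
Oxidation state = 0 + 1 + 2 = +3.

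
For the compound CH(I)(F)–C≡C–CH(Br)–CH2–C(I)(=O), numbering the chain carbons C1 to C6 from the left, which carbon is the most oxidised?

Tallying each carbon's bonds:
C1: 1C, 1H, 1F, 1I → 0 − 1 + 1 + 1 = +1
C2: 4C → 0 = 0
C3: 4C → 0 = 0
C4: 2C, 1H, 1Br → 0 − 1 + 1 = 0
C5: 2C, 2H → 0 − 2 = -2
C6: 1C, 2O, 1I → 0 + 2 + 1 = +3
The most oxidised carbon is C6 at +3.

C6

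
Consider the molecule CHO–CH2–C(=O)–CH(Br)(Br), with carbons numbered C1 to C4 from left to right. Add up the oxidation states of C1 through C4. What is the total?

+2

Tallying each carbon's bonds:
C1: 1C, 1H, 2O → 0 − 1 + 2 = +1
C2: 2C, 2H → 0 − 2 = -2
C3: 2C, 2O → 0 + 2 = +2
C4: 1C, 1H, 2Br → 0 − 1 + 2 = +1
Sum = +1 − 2 + 2 + 1 = +2.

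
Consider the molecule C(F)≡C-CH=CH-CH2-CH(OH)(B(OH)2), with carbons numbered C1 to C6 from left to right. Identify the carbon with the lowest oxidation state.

Tallying each carbon's bonds:
C1: 3C, 1F → 0 + 1 = +1
C2: 4C → 0 = 0
C3: 3C, 1H → 0 − 1 = -1
C4: 3C, 1H → 0 − 1 = -1
C5: 2C, 2H → 0 − 2 = -2
C6: 1C, 1H, 1O, 1B → 0 − 1 + 1 − 1 = -1
The most reduced carbon is C5 at -2.

C5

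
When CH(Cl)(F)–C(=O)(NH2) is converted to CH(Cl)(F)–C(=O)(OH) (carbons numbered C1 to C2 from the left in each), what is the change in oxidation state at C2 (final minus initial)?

0

Before: C2 has 1 bond to C, 2 bonds to O, 1 bond to N → oxidation state +3.
After: C2 has 1 bond to C, 3 bonds to O → oxidation state +3.
Δ = +3 − (+3) = 0, so no net redox change at C2.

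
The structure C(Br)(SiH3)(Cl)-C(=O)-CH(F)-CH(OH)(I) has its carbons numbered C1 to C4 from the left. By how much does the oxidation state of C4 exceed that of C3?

C4: 1C, 1H, 1O, 1I → 0 − 1 + 1 + 1 = +1
C3: 2C, 1H, 1F → 0 − 1 + 1 = 0
Difference: +1 − (0) = +1.

+1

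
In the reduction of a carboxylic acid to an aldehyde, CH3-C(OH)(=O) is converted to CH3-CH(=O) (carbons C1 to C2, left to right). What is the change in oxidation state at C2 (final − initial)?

-2

Before: C2 has 1 bond to C, 3 bonds to O → oxidation state +3.
After: C2 has 1 bond to C, 1 bond to H, 2 bonds to O → oxidation state +1.
Δ = +1 − (+3) = -2, so this is a reduction at C2.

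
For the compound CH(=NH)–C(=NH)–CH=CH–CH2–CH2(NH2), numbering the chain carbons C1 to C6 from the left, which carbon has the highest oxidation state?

C2

Bonds to more-electronegative neighbours contribute +1 each, bonds to H or metals contribute −1 each, and C–C bonds contribute 0. Tallying each carbon:
C1: 1C, 1H, 2N → 0 − 1 + 2 = +1
C2: 2C, 2N → 0 + 2 = +2
C3: 3C, 1H → 0 − 1 = -1
C4: 3C, 1H → 0 − 1 = -1
C5: 2C, 2H → 0 − 2 = -2
C6: 1C, 2H, 1N → 0 − 2 + 1 = -1
The most oxidised carbon is C2 at +2.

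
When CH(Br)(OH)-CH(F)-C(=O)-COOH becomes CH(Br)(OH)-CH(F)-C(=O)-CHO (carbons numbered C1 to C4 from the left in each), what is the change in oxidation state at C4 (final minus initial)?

-2

Before: C4 has 1 bond to C, 3 bonds to O → oxidation state +3.
After: C4 has 1 bond to C, 1 bond to H, 2 bonds to O → oxidation state +1.
Δ = +1 − (+3) = -2, so this is a reduction at C4.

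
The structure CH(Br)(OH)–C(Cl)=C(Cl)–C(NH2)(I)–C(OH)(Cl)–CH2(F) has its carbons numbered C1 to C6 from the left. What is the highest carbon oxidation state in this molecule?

+2

Tallying each carbon's bonds:
C1: 1C, 1H, 1O, 1Br → 0 − 1 + 1 + 1 = +1
C2: 3C, 1Cl → 0 + 1 = +1
C3: 3C, 1Cl → 0 + 1 = +1
C4: 2C, 1N, 1I → 0 + 1 + 1 = +2
C5: 2C, 1O, 1Cl → 0 + 1 + 1 = +2
C6: 1C, 2H, 1F → 0 − 2 + 1 = -1
The highest value is +2.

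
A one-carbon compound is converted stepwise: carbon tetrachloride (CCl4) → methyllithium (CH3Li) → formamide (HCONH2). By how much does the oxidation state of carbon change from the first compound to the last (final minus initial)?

-2

Carbon oxidation states along the series — carbon tetrachloride: +4, methyllithium: -4, formamide: +2.
Net change = +2 − (+4) = -2.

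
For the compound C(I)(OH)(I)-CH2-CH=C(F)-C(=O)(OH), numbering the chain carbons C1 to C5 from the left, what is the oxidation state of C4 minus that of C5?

C4: 3C, 1F → 0 + 1 = +1
C5: 1C, 3O → 0 + 3 = +3
Difference: +1 − (+3) = -2.

-2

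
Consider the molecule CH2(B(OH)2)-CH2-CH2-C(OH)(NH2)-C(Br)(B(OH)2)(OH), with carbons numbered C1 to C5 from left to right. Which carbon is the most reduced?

C1

Each bond to a more electronegative atom (O, N, halogen) counts +1, each bond to a less electronegative atom (H, metal, B, Si) counts −1, and each C–C bond counts 0. Tallying each carbon:
C1: 1C, 2H, 1B → 0 − 2 − 1 = -3
C2: 2C, 2H → 0 − 2 = -2
C3: 2C, 2H → 0 − 2 = -2
C4: 2C, 1O, 1N → 0 + 1 + 1 = +2
C5: 1C, 1O, 1Br, 1B → 0 + 1 + 1 − 1 = +1
The most reduced carbon is C1 at -3.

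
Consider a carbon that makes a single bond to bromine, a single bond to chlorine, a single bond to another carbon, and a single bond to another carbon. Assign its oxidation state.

The carbon has one bond to C (0), one bond to C (0), one bond to Cl (+1), one bond to Br (+1).
Oxidation state = 0 + 0 + 1 + 1 = +2.

+2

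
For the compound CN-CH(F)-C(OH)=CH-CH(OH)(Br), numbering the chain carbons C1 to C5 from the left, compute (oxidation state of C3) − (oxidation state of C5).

C3: 3C, 1O → 0 + 1 = +1
C5: 1C, 1H, 1O, 1Br → 0 − 1 + 1 + 1 = +1
Difference: +1 − (+1) = 0.

0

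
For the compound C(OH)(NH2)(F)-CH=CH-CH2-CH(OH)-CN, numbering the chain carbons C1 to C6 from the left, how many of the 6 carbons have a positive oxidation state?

Tallying each carbon's bonds:
C1: 1C, 1O, 1N, 1F → 0 + 1 + 1 + 1 = +3
C2: 3C, 1H → 0 − 1 = -1
C3: 3C, 1H → 0 − 1 = -1
C4: 2C, 2H → 0 − 2 = -2
C5: 2C, 1H, 1O → 0 − 1 + 1 = 0
C6: 1C, 3N → 0 + 3 = +3
2 carbons (C1, C6) meet the condition.

2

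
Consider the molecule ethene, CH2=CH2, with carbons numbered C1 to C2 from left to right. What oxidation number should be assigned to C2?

Each bond to a more electronegative atom (O, N, halogen) counts +1, each bond to a less electronegative atom (H, metal, B, Si) counts −1, and each C–C bond counts 0.
C2 has one bond to H (-1), one bond to H (-1), a double bond to C (2×0 = 0).
Oxidation state = -1 − 1 + 0 = -2.

-2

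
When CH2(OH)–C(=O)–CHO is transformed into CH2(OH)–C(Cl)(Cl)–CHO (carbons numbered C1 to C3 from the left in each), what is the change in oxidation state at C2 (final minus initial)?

Before: C2 has 2 bonds to C, 2 bonds to O → oxidation state +2.
After: C2 has 2 bonds to C, 2 bonds to Cl → oxidation state +2.
Δ = +2 − (+2) = 0, so no net redox change at C2.

0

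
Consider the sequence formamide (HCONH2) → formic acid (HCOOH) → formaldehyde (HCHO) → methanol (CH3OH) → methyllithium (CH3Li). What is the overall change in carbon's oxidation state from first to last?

-6

Carbon oxidation states along the series — formamide: +2, formic acid: +2, formaldehyde: 0, methanol: -2, methyllithium: -4.
Net change = -4 − (+2) = -6.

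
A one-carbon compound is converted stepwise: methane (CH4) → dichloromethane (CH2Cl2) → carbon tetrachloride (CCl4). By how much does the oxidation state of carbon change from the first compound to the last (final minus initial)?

+8

Carbon oxidation states along the series — methane: -4, dichloromethane: 0, carbon tetrachloride: +4.
Net change = +4 − (-4) = +8.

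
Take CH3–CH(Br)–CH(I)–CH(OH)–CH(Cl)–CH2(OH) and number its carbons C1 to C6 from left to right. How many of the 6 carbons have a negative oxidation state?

2

Bonds to more-electronegative neighbours contribute +1 each, bonds to H or metals contribute −1 each, and C–C bonds contribute 0. Tallying each carbon:
C1: 1C, 3H → 0 − 3 = -3
C2: 2C, 1H, 1Br → 0 − 1 + 1 = 0
C3: 2C, 1H, 1I → 0 − 1 + 1 = 0
C4: 2C, 1H, 1O → 0 − 1 + 1 = 0
C5: 2C, 1H, 1Cl → 0 − 1 + 1 = 0
C6: 1C, 2H, 1O → 0 − 2 + 1 = -1
2 carbons (C1, C6) meet the condition.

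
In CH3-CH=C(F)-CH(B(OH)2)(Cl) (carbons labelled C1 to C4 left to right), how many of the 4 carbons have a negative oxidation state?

Each bond to a more electronegative atom (O, N, halogen) counts +1, each bond to a less electronegative atom (H, metal, B, Si) counts −1, and each C–C bond counts 0. Tallying each carbon:
C1: 1C, 3H → 0 − 3 = -3
C2: 3C, 1H → 0 − 1 = -1
C3: 3C, 1F → 0 + 1 = +1
C4: 1C, 1H, 1Cl, 1B → 0 − 1 + 1 − 1 = -1
3 carbons (C1, C2, C4) meet the condition.

3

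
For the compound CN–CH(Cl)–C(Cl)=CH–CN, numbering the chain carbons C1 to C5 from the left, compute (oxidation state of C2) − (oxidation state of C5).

-3

C2: 2C, 1H, 1Cl → 0 − 1 + 1 = 0
C5: 1C, 3N → 0 + 3 = +3
Difference: 0 − (+3) = -3.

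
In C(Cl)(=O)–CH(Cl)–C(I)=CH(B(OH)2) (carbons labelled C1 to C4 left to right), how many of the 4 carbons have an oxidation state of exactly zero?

1

Assign +1 per bond to O/N/halogen, −1 per bond to H or an electropositive element, and 0 per bond to carbon. Tallying each carbon:
C1: 1C, 2O, 1Cl → 0 + 2 + 1 = +3
C2: 2C, 1H, 1Cl → 0 − 1 + 1 = 0
C3: 3C, 1I → 0 + 1 = +1
C4: 2C, 1H, 1B → 0 − 1 − 1 = -2
1 carbon (C2) meets the condition.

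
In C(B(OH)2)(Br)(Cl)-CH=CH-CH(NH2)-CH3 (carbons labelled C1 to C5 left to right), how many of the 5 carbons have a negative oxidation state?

Count +1 for every bond to an atom more electronegative than carbon and −1 for every bond to one less electronegative; C–C bonds are 0. Tallying each carbon:
C1: 1C, 1Cl, 1Br, 1B → 0 + 1 + 1 − 1 = +1
C2: 3C, 1H → 0 − 1 = -1
C3: 3C, 1H → 0 − 1 = -1
C4: 2C, 1H, 1N → 0 − 1 + 1 = 0
C5: 1C, 3H → 0 − 3 = -3
3 carbons (C2, C3, C5) meet the condition.

3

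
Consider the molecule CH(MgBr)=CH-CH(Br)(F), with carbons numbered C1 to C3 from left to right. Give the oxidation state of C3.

C3 has one bond to C (0), one bond to Br (+1), one bond to F (+1), one bond to H (-1).
Oxidation state = 0 + 1 + 1 − 1 = +1.

+1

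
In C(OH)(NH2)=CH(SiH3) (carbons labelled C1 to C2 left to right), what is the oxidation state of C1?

+2

Assign +1 per bond to O/N/halogen, −1 per bond to H or an electropositive element, and 0 per bond to carbon.
C1 has a double bond to C (2×0 = 0), one bond to O (+1), one bond to N (+1).
Oxidation state = 0 + 1 + 1 = +2.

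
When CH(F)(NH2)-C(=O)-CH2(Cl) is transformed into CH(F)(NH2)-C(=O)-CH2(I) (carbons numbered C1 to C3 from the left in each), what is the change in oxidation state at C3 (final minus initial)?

Before: C3 has 1 bond to C, 2 bonds to H, 1 bond to Cl → oxidation state -1.
After: C3 has 1 bond to C, 2 bonds to H, 1 bond to I → oxidation state -1.
Δ = -1 − (-1) = 0, so no net redox change at C3.

0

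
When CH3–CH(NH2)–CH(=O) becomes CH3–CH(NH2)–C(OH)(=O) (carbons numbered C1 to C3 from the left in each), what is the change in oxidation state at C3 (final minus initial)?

+2

Before: C3 has 1 bond to C, 1 bond to H, 2 bonds to O → oxidation state +1.
After: C3 has 1 bond to C, 3 bonds to O → oxidation state +3.
Δ = +3 − (+1) = +2, so this is an oxidation at C3.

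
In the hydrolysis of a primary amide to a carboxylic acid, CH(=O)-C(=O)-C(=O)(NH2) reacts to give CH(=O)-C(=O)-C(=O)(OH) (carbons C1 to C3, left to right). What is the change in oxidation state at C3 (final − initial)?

Before: C3 has 1 bond to C, 2 bonds to O, 1 bond to N → oxidation state +3.
After: C3 has 1 bond to C, 3 bonds to O → oxidation state +3.
Δ = +3 − (+3) = 0, so no net redox change at C3.

0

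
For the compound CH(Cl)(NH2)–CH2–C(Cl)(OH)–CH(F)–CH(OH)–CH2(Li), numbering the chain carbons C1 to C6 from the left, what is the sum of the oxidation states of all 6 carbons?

-2

Count +1 for every bond to an atom more electronegative than carbon and −1 for every bond to one less electronegative; C–C bonds are 0. Tallying each carbon:
C1: 1C, 1H, 1N, 1Cl → 0 − 1 + 1 + 1 = +1
C2: 2C, 2H → 0 − 2 = -2
C3: 2C, 1O, 1Cl → 0 + 1 + 1 = +2
C4: 2C, 1H, 1F → 0 − 1 + 1 = 0
C5: 2C, 1H, 1O → 0 − 1 + 1 = 0
C6: 1C, 2H, 1Li → 0 − 2 − 1 = -3
Sum = +1 − 2 + 2 + 0 + 0 − 3 = -2.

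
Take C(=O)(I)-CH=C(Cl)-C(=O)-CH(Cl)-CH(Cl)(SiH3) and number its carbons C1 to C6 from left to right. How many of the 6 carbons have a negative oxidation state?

2

Tallying each carbon's bonds:
C1: 1C, 2O, 1I → 0 + 2 + 1 = +3
C2: 3C, 1H → 0 − 1 = -1
C3: 3C, 1Cl → 0 + 1 = +1
C4: 2C, 2O → 0 + 2 = +2
C5: 2C, 1H, 1Cl → 0 − 1 + 1 = 0
C6: 1C, 1H, 1Cl, 1Si → 0 − 1 + 1 − 1 = -1
2 carbons (C2, C6) meet the condition.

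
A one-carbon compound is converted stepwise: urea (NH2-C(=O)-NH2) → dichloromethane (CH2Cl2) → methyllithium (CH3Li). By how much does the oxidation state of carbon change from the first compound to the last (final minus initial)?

-8

Carbon oxidation states along the series — urea: +4, dichloromethane: 0, methyllithium: -4.
Net change = -4 − (+4) = -8.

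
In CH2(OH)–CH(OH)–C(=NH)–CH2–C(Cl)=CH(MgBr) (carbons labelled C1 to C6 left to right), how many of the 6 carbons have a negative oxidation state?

Tallying each carbon's bonds:
C1: 1C, 2H, 1O → 0 − 2 + 1 = -1
C2: 2C, 1H, 1O → 0 − 1 + 1 = 0
C3: 2C, 2N → 0 + 2 = +2
C4: 2C, 2H → 0 − 2 = -2
C5: 3C, 1Cl → 0 + 1 = +1
C6: 2C, 1H, 1Mg → 0 − 1 − 1 = -2
3 carbons (C1, C4, C6) meet the condition.

3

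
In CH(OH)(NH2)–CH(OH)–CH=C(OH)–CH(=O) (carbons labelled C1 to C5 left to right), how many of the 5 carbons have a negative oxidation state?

1

Tallying each carbon's bonds:
C1: 1C, 1H, 1O, 1N → 0 − 1 + 1 + 1 = +1
C2: 2C, 1H, 1O → 0 − 1 + 1 = 0
C3: 3C, 1H → 0 − 1 = -1
C4: 3C, 1O → 0 + 1 = +1
C5: 1C, 1H, 2O → 0 − 1 + 2 = +1
1 carbon (C3) meets the condition.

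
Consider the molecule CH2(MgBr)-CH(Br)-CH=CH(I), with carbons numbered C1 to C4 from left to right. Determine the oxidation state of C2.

0

Each bond to a more electronegative atom (O, N, halogen) counts +1, each bond to a less electronegative atom (H, metal, B, Si) counts −1, and each C–C bond counts 0.
C2 has one bond to C (0), one bond to C (0), one bond to Br (+1), one bond to H (-1).
Oxidation state = 0 + 0 + 1 − 1 = 0.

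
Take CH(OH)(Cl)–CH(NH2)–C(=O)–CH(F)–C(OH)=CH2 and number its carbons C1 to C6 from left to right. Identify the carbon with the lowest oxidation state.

Tallying each carbon's bonds:
C1: 1C, 1H, 1O, 1Cl → 0 − 1 + 1 + 1 = +1
C2: 2C, 1H, 1N → 0 − 1 + 1 = 0
C3: 2C, 2O → 0 + 2 = +2
C4: 2C, 1H, 1F → 0 − 1 + 1 = 0
C5: 3C, 1O → 0 + 1 = +1
C6: 2C, 2H → 0 − 2 = -2
The most reduced carbon is C6 at -2.

C6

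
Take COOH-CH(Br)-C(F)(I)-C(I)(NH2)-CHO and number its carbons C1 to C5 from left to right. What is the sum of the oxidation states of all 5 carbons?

Count +1 for every bond to an atom more electronegative than carbon and −1 for every bond to one less electronegative; C–C bonds are 0. Tallying each carbon:
C1: 1C, 3O → 0 + 3 = +3
C2: 2C, 1H, 1Br → 0 − 1 + 1 = 0
C3: 2C, 1F, 1I → 0 + 1 + 1 = +2
C4: 2C, 1N, 1I → 0 + 1 + 1 = +2
C5: 1C, 1H, 2O → 0 − 1 + 2 = +1
Sum = +3 + 0 + 2 + 2 + 1 = +8.

+8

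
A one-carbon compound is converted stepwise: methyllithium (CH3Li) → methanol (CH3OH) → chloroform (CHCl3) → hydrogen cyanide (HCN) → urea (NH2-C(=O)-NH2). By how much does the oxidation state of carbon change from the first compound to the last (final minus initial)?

+8

Carbon oxidation states along the series — methyllithium: -4, methanol: -2, chloroform: +2, hydrogen cyanide: +2, urea: +4.
Net change = +4 − (-4) = +8.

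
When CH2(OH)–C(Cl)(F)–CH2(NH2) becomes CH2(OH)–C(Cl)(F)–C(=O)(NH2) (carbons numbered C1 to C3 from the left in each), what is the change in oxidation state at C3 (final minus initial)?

Before: C3 has 1 bond to C, 2 bonds to H, 1 bond to N → oxidation state -1.
After: C3 has 1 bond to C, 2 bonds to O, 1 bond to N → oxidation state +3.
Δ = +3 − (-1) = +4, so this is an oxidation at C3.

+4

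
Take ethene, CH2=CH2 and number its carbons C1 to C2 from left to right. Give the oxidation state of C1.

Bonds to more-electronegative neighbours contribute +1 each, bonds to H or metals contribute −1 each, and C–C bonds contribute 0.
C1 has one bond to H (-1), one bond to H (-1), a double bond to C (2×0 = 0).
Oxidation state = -1 − 1 + 0 = -2.

-2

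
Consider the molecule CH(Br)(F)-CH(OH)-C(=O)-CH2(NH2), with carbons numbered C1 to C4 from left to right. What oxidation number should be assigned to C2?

0

C2 has one bond to C (0), one bond to C (0), one bond to O (+1), one bond to H (-1).
Oxidation state = 0 + 0 + 1 − 1 = 0.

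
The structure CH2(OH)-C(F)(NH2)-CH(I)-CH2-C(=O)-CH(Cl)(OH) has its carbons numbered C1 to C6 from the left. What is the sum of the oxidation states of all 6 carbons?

+2

Bonds to more-electronegative neighbours contribute +1 each, bonds to H or metals contribute −1 each, and C–C bonds contribute 0. Tallying each carbon:
C1: 1C, 2H, 1O → 0 − 2 + 1 = -1
C2: 2C, 1N, 1F → 0 + 1 + 1 = +2
C3: 2C, 1H, 1I → 0 − 1 + 1 = 0
C4: 2C, 2H → 0 − 2 = -2
C5: 2C, 2O → 0 + 2 = +2
C6: 1C, 1H, 1O, 1Cl → 0 − 1 + 1 + 1 = +1
Sum = -1 + 2 + 0 − 2 + 2 + 1 = +2.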